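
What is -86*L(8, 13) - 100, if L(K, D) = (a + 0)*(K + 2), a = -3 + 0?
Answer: 2480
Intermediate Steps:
a = -3
L(K, D) = -6 - 3*K (L(K, D) = (-3 + 0)*(K + 2) = -3*(2 + K) = -6 - 3*K)
-86*L(8, 13) - 100 = -86*(-6 - 3*8) - 100 = -86*(-6 - 24) - 100 = -86*(-30) - 100 = 2580 - 100 = 2480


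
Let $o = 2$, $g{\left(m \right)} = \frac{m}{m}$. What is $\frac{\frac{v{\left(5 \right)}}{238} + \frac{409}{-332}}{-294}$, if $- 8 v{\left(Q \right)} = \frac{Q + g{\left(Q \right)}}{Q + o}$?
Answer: $\frac{681643}{162614928} \approx 0.0041918$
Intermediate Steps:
$g{\left(m \right)} = 1$
$v{\left(Q \right)} = - \frac{1 + Q}{8 \left(2 + Q\right)}$ ($v{\left(Q \right)} = - \frac{\left(Q + 1\right) \frac{1}{Q + 2}}{8} = - \frac{\left(1 + Q\right) \frac{1}{2 + Q}}{8} = - \frac{\frac{1}{2 + Q} \left(1 + Q\right)}{8} = - \frac{1 + Q}{8 \left(2 + Q\right)}$)
$\frac{\frac{v{\left(5 \right)}}{238} + \frac{409}{-332}}{-294} = \frac{\frac{\frac{1}{8} \frac{1}{2 + 5} \left(-1 - 5\right)}{238} + \frac{409}{-332}}{-294} = \left(\frac{-1 - 5}{8 \cdot 7} \cdot \frac{1}{238} + 409 \left(- \frac{1}{332}\right)\right) \left(- \frac{1}{294}\right) = \left(\frac{1}{8} \cdot \frac{1}{7} \left(-6\right) \frac{1}{238} - \frac{409}{332}\right) \left(- \frac{1}{294}\right) = \left(\left(- \frac{3}{28}\right) \frac{1}{238} - \frac{409}{332}\right) \left(- \frac{1}{294}\right) = \left(- \frac{3}{6664} - \frac{409}{332}\right) \left(- \frac{1}{294}\right) = \left(- \frac{681643}{553112}\right) \left(- \frac{1}{294}\right) = \frac{681643}{162614928}$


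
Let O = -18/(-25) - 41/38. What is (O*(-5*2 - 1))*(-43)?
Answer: -161293/950 ≈ -169.78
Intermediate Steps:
O = -341/950 (O = -18*(-1/25) - 41*1/38 = 18/25 - 41/38 = -341/950 ≈ -0.35895)
(O*(-5*2 - 1))*(-43) = -341*(-5*2 - 1)/950*(-43) = -341*(-10 - 1)/950*(-43) = -341/950*(-11)*(-43) = (3751/950)*(-43) = -161293/950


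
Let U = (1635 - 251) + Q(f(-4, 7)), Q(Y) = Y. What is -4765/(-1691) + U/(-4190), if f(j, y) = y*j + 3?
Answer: 17667281/7085290 ≈ 2.4935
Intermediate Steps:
f(j, y) = 3 + j*y (f(j, y) = j*y + 3 = 3 + j*y)
U = 1359 (U = (1635 - 251) + (3 - 4*7) = 1384 + (3 - 28) = 1384 - 25 = 1359)
-4765/(-1691) + U/(-4190) = -4765/(-1691) + 1359/(-4190) = -4765*(-1/1691) + 1359*(-1/4190) = 4765/1691 - 1359/4190 = 17667281/7085290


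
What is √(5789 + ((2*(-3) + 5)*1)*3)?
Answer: √5786 ≈ 76.066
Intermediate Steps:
√(5789 + ((2*(-3) + 5)*1)*3) = √(5789 + ((-6 + 5)*1)*3) = √(5789 - 1*1*3) = √(5789 - 1*3) = √(5789 - 3) = √5786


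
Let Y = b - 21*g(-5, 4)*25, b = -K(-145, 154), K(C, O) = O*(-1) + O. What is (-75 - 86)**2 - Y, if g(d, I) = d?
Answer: 23296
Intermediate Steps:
K(C, O) = 0 (K(C, O) = -O + O = 0)
b = 0 (b = -1*0 = 0)
Y = 2625 (Y = 0 - 21*(-5)*25 = 0 - (-105)*25 = 0 - 1*(-2625) = 0 + 2625 = 2625)
(-75 - 86)**2 - Y = (-75 - 86)**2 - 1*2625 = (-161)**2 - 2625 = 25921 - 2625 = 23296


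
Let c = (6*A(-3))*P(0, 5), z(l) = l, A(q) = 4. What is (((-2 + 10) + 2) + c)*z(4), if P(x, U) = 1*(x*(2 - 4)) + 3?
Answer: 328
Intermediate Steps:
P(x, U) = 3 - 2*x (P(x, U) = 1*(x*(-2)) + 3 = 1*(-2*x) + 3 = -2*x + 3 = 3 - 2*x)
c = 72 (c = (6*4)*(3 - 2*0) = 24*(3 + 0) = 24*3 = 72)
(((-2 + 10) + 2) + c)*z(4) = (((-2 + 10) + 2) + 72)*4 = ((8 + 2) + 72)*4 = (10 + 72)*4 = 82*4 = 328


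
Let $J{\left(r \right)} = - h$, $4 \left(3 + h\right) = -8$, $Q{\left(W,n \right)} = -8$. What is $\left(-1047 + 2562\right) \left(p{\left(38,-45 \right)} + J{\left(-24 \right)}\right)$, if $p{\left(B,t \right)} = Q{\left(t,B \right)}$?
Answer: $-4545$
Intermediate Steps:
$p{\left(B,t \right)} = -8$
$h = -5$ ($h = -3 + \frac{1}{4} \left(-8\right) = -3 - 2 = -5$)
$J{\left(r \right)} = 5$ ($J{\left(r \right)} = \left(-1\right) \left(-5\right) = 5$)
$\left(-1047 + 2562\right) \left(p{\left(38,-45 \right)} + J{\left(-24 \right)}\right) = \left(-1047 + 2562\right) \left(-8 + 5\right) = 1515 \left(-3\right) = -4545$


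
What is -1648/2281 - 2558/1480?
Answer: -4136919/1687940 ≈ -2.4509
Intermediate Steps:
-1648/2281 - 2558/1480 = -1648*1/2281 - 2558*1/1480 = -1648/2281 - 1279/740 = -4136919/1687940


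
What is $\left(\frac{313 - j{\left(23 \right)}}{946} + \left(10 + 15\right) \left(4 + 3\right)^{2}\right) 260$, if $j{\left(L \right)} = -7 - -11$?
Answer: $\frac{150690670}{473} \approx 3.1859 \cdot 10^{5}$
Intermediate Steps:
$j{\left(L \right)} = 4$ ($j{\left(L \right)} = -7 + 11 = 4$)
$\left(\frac{313 - j{\left(23 \right)}}{946} + \left(10 + 15\right) \left(4 + 3\right)^{2}\right) 260 = \left(\frac{313 - 4}{946} + \left(10 + 15\right) \left(4 + 3\right)^{2}\right) 260 = \left(\left(313 - 4\right) \frac{1}{946} + 25 \cdot 7^{2}\right) 260 = \left(309 \cdot \frac{1}{946} + 25 \cdot 49\right) 260 = \left(\frac{309}{946} + 1225\right) 260 = \frac{1159159}{946} \cdot 260 = \frac{150690670}{473}$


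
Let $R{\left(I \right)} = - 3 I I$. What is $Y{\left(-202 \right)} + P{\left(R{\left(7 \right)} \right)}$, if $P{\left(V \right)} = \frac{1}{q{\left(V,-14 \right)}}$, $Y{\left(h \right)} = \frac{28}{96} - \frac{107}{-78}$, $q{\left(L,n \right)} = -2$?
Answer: $\frac{121}{104} \approx 1.1635$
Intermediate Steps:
$R{\left(I \right)} = - 3 I^{2}$
$Y{\left(h \right)} = \frac{173}{104}$ ($Y{\left(h \right)} = 28 \cdot \frac{1}{96} - - \frac{107}{78} = \frac{7}{24} + \frac{107}{78} = \frac{173}{104}$)
$P{\left(V \right)} = - \frac{1}{2}$ ($P{\left(V \right)} = \frac{1}{-2} = - \frac{1}{2}$)
$Y{\left(-202 \right)} + P{\left(R{\left(7 \right)} \right)} = \frac{173}{104} - \frac{1}{2} = \frac{121}{104}$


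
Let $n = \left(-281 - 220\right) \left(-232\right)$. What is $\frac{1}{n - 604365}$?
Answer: $- \frac{1}{488133} \approx -2.0486 \cdot 10^{-6}$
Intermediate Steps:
$n = 116232$ ($n = \left(-501\right) \left(-232\right) = 116232$)
$\frac{1}{n - 604365} = \frac{1}{116232 - 604365} = \frac{1}{-488133} = - \frac{1}{488133}$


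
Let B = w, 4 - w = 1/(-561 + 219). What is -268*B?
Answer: -183446/171 ≈ -1072.8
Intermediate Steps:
w = 1369/342 (w = 4 - 1/(-561 + 219) = 4 - 1/(-342) = 4 - 1*(-1/342) = 4 + 1/342 = 1369/342 ≈ 4.0029)
B = 1369/342 ≈ 4.0029
-268*B = -268*1369/342 = -183446/171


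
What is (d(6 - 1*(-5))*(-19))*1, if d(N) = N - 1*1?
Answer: -190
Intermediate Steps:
d(N) = -1 + N (d(N) = N - 1 = -1 + N)
(d(6 - 1*(-5))*(-19))*1 = ((-1 + (6 - 1*(-5)))*(-19))*1 = ((-1 + (6 + 5))*(-19))*1 = ((-1 + 11)*(-19))*1 = (10*(-19))*1 = -190*1 = -190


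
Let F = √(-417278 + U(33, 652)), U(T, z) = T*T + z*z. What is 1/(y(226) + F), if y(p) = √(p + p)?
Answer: 1/(√8915 + 2*√113) ≈ 0.0086446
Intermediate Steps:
y(p) = √2*√p (y(p) = √(2*p) = √2*√p)
U(T, z) = T² + z²
F = √8915 (F = √(-417278 + (33² + 652²)) = √(-417278 + (1089 + 425104)) = √(-417278 + 426193) = √8915 ≈ 94.419)
1/(y(226) + F) = 1/(√2*√226 + √8915) = 1/(2*√113 + √8915) = 1/(√8915 + 2*√113)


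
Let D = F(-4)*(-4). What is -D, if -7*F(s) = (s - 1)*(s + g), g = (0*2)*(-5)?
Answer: -80/7 ≈ -11.429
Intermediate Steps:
g = 0 (g = 0*(-5) = 0)
F(s) = -s*(-1 + s)/7 (F(s) = -(s - 1)*(s + 0)/7 = -(-1 + s)*s/7 = -s*(-1 + s)/7)
D = 80/7 (D = ((1/7)*(-4)*(1 - 1*(-4)))*(-4) = ((1/7)*(-4)*(1 + 4))*(-4) = ((1/7)*(-4)*5)*(-4) = -20/7*(-4) = 80/7 ≈ 11.429)
-D = -1*80/7 = -80/7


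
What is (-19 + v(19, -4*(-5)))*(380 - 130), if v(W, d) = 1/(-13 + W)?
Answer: -14125/3 ≈ -4708.3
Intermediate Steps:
(-19 + v(19, -4*(-5)))*(380 - 130) = (-19 + 1/(-13 + 19))*(380 - 130) = (-19 + 1/6)*250 = (-19 + ⅙)*250 = -113/6*250 = -14125/3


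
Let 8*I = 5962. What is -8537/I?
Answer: -34148/2981 ≈ -11.455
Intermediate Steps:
I = 2981/4 (I = (⅛)*5962 = 2981/4 ≈ 745.25)
-8537/I = -8537/2981/4 = -8537*4/2981 = -34148/2981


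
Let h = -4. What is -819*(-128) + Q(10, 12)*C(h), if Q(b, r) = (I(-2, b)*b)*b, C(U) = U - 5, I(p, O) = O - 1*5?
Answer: 100332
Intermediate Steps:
I(p, O) = -5 + O (I(p, O) = O - 5 = -5 + O)
C(U) = -5 + U
Q(b, r) = b²*(-5 + b) (Q(b, r) = ((-5 + b)*b)*b = (b*(-5 + b))*b = b²*(-5 + b))
-819*(-128) + Q(10, 12)*C(h) = -819*(-128) + (10²*(-5 + 10))*(-5 - 4) = 104832 + (100*5)*(-9) = 104832 + 500*(-9) = 104832 - 4500 = 100332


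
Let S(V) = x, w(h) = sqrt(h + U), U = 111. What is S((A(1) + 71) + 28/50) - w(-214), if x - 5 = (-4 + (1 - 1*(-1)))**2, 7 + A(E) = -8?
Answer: 9 - I*sqrt(103) ≈ 9.0 - 10.149*I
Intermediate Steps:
A(E) = -15 (A(E) = -7 - 8 = -15)
x = 9 (x = 5 + (-4 + (1 - 1*(-1)))**2 = 5 + (-4 + (1 + 1))**2 = 5 + (-4 + 2)**2 = 5 + (-2)**2 = 5 + 4 = 9)
w(h) = sqrt(111 + h) (w(h) = sqrt(h + 111) = sqrt(111 + h))
S(V) = 9
S((A(1) + 71) + 28/50) - w(-214) = 9 - sqrt(111 - 214) = 9 - sqrt(-103) = 9 - I*sqrt(103)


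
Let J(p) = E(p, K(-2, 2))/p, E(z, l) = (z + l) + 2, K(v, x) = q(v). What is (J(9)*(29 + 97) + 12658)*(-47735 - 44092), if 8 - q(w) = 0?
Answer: -1186772148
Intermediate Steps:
q(w) = 8 (q(w) = 8 - 1*0 = 8 + 0 = 8)
K(v, x) = 8
E(z, l) = 2 + l + z (E(z, l) = (l + z) + 2 = 2 + l + z)
J(p) = (10 + p)/p (J(p) = (2 + 8 + p)/p = (10 + p)/p)
(J(9)*(29 + 97) + 12658)*(-47735 - 44092) = (((10 + 9)/9)*(29 + 97) + 12658)*(-47735 - 44092) = (((⅑)*19)*126 + 12658)*(-91827) = ((19/9)*126 + 12658)*(-91827) = (266 + 12658)*(-91827) = 12924*(-91827) = -1186772148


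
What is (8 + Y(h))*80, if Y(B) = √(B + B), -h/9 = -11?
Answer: 640 + 240*√22 ≈ 1765.7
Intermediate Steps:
h = 99 (h = -9*(-11) = 99)
Y(B) = √2*√B (Y(B) = √(2*B) = √2*√B)
(8 + Y(h))*80 = (8 + √2*√99)*80 = (8 + √2*(3*√11))*80 = (8 + 3*√22)*80 = 640 + 240*√22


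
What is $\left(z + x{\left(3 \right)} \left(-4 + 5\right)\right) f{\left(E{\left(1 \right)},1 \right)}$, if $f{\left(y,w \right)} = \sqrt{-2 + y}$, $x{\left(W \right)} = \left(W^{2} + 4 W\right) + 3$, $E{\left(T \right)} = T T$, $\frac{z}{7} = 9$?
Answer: $87 i \approx 87.0 i$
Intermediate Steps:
$z = 63$ ($z = 7 \cdot 9 = 63$)
$E{\left(T \right)} = T^{2}$
$x{\left(W \right)} = 3 + W^{2} + 4 W$
$\left(z + x{\left(3 \right)} \left(-4 + 5\right)\right) f{\left(E{\left(1 \right)},1 \right)} = \left(63 + \left(3 + 3^{2} + 4 \cdot 3\right) \left(-4 + 5\right)\right) \sqrt{-2 + 1^{2}} = \left(63 + \left(3 + 9 + 12\right) 1\right) \sqrt{-2 + 1} = \left(63 + 24 \cdot 1\right) \sqrt{-1} = \left(63 + 24\right) i = 87 i$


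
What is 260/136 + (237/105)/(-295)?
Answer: 668439/351050 ≈ 1.9041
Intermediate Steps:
260/136 + (237/105)/(-295) = 260*(1/136) + (237*(1/105))*(-1/295) = 65/34 + (79/35)*(-1/295) = 65/34 - 79/10325 = 668439/351050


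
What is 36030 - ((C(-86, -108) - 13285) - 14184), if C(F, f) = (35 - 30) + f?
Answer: 63602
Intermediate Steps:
C(F, f) = 5 + f
36030 - ((C(-86, -108) - 13285) - 14184) = 36030 - (((5 - 108) - 13285) - 14184) = 36030 - ((-103 - 13285) - 14184) = 36030 - (-13388 - 14184) = 36030 - 1*(-27572) = 36030 + 27572 = 63602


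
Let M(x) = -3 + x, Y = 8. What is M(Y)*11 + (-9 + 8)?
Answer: 54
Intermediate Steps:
M(Y)*11 + (-9 + 8) = (-3 + 8)*11 + (-9 + 8) = 5*11 - 1 = 55 - 1 = 54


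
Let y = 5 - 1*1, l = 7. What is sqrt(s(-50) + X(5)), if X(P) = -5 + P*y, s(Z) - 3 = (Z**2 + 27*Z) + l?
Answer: 5*sqrt(47) ≈ 34.278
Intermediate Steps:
y = 4 (y = 5 - 1 = 4)
s(Z) = 10 + Z**2 + 27*Z (s(Z) = 3 + ((Z**2 + 27*Z) + 7) = 3 + (7 + Z**2 + 27*Z) = 10 + Z**2 + 27*Z)
X(P) = -5 + 4*P (X(P) = -5 + P*4 = -5 + 4*P)
sqrt(s(-50) + X(5)) = sqrt((10 + (-50)**2 + 27*(-50)) + (-5 + 4*5)) = sqrt((10 + 2500 - 1350) + (-5 + 20)) = sqrt(1160 + 15) = sqrt(1175) = 5*sqrt(47)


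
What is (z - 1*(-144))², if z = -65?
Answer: 6241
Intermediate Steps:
(z - 1*(-144))² = (-65 - 1*(-144))² = (-65 + 144)² = 79² = 6241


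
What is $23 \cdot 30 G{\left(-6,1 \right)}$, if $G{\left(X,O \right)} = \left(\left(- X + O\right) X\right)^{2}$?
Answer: $1217160$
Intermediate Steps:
$G{\left(X,O \right)} = X^{2} \left(O - X\right)^{2}$ ($G{\left(X,O \right)} = \left(\left(O - X\right) X\right)^{2} = \left(X \left(O - X\right)\right)^{2} = X^{2} \left(O - X\right)^{2}$)
$23 \cdot 30 G{\left(-6,1 \right)} = 23 \cdot 30 \left(-6\right)^{2} \left(1 - -6\right)^{2} = 690 \cdot 36 \left(1 + 6\right)^{2} = 690 \cdot 36 \cdot 7^{2} = 690 \cdot 36 \cdot 49 = 690 \cdot 1764 = 1217160$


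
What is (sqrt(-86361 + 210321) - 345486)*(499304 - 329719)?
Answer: -58589243310 + 339170*sqrt(30990) ≈ -5.8530e+10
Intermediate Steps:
(sqrt(-86361 + 210321) - 345486)*(499304 - 329719) = (sqrt(123960) - 345486)*169585 = (2*sqrt(30990) - 345486)*169585 = (-345486 + 2*sqrt(30990))*169585 = -58589243310 + 339170*sqrt(30990)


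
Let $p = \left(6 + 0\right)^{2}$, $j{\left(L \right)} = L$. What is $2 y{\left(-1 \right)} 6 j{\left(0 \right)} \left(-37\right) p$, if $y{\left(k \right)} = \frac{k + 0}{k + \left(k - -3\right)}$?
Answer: $0$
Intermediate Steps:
$y{\left(k \right)} = \frac{k}{3 + 2 k}$ ($y{\left(k \right)} = \frac{k}{k + \left(k + 3\right)} = \frac{k}{k + \left(3 + k\right)} = \frac{k}{3 + 2 k}$)
$p = 36$ ($p = 6^{2} = 36$)
$2 y{\left(-1 \right)} 6 j{\left(0 \right)} \left(-37\right) p = 2 \left(- \frac{1}{3 + 2 \left(-1\right)}\right) 6 \cdot 0 \left(-37\right) 36 = 2 \left(- \frac{1}{3 - 2}\right) 0 \left(-37\right) 36 = 2 \left(- 1^{-1}\right) 0 \left(-37\right) 36 = 2 \left(\left(-1\right) 1\right) 0 \left(-37\right) 36 = 2 \left(-1\right) 0 \left(-37\right) 36 = \left(-2\right) 0 \left(-37\right) 36 = 0 \left(-37\right) 36 = 0 \cdot 36 = 0$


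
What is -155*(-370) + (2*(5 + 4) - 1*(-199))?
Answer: 57567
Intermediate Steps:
-155*(-370) + (2*(5 + 4) - 1*(-199)) = 57350 + (2*9 + 199) = 57350 + (18 + 199) = 57350 + 217 = 57567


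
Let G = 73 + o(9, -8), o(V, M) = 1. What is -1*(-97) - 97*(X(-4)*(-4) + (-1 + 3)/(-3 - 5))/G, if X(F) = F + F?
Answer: 16393/296 ≈ 55.382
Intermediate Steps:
X(F) = 2*F
G = 74 (G = 73 + 1 = 74)
-1*(-97) - 97*(X(-4)*(-4) + (-1 + 3)/(-3 - 5))/G = -1*(-97) - 97*((2*(-4))*(-4) + (-1 + 3)/(-3 - 5))/74 = 97 - 97*(-8*(-4) + 2/(-8))/74 = 97 - 97*(32 + 2*(-⅛))/74 = 97 - 97*(32 - ¼)/74 = 97 - 12319/(4*74) = 97 - 97*127/296 = 97 - 12319/296 = 16393/296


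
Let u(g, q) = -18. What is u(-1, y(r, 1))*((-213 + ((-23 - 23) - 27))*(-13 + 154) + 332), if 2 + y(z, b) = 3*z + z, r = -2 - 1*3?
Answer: 719892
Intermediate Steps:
r = -5 (r = -2 - 3 = -5)
y(z, b) = -2 + 4*z (y(z, b) = -2 + (3*z + z) = -2 + 4*z)
u(-1, y(r, 1))*((-213 + ((-23 - 23) - 27))*(-13 + 154) + 332) = -18*((-213 + ((-23 - 23) - 27))*(-13 + 154) + 332) = -18*((-213 + (-46 - 27))*141 + 332) = -18*((-213 - 73)*141 + 332) = -18*(-286*141 + 332) = -18*(-40326 + 332) = -18*(-39994) = 719892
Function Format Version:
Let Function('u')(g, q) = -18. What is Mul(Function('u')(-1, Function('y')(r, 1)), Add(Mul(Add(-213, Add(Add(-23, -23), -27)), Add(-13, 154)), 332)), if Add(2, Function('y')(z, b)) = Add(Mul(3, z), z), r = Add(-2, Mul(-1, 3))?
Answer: 719892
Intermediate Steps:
r = -5 (r = Add(-2, -3) = -5)
Function('y')(z, b) = Add(-2, Mul(4, z)) (Function('y')(z, b) = Add(-2, Add(Mul(3, z), z)) = Add(-2, Mul(4, z)))
Mul(Function('u')(-1, Function('y')(r, 1)), Add(Mul(Add(-213, Add(Add(-23, -23), -27)), Add(-13, 154)), 332)) = Mul(-18, Add(Mul(Add(-213, Add(Add(-23, -23), -27)), Add(-13, 154)), 332)) = Mul(-18, Add(Mul(Add(-213, Add(-46, -27)), 141), 332)) = Mul(-18, Add(Mul(Add(-213, -73), 141), 332)) = Mul(-18, Add(Mul(-286, 141), 332)) = Mul(-18, Add(-40326, 332)) = Mul(-18, -39994) = 719892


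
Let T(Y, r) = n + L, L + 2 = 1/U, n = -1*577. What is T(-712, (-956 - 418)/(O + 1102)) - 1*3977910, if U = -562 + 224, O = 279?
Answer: -1344729283/338 ≈ -3.9785e+6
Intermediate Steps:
U = -338
n = -577
L = -677/338 (L = -2 + 1/(-338) = -2 - 1/338 = -677/338 ≈ -2.0030)
T(Y, r) = -195703/338 (T(Y, r) = -577 - 677/338 = -195703/338)
T(-712, (-956 - 418)/(O + 1102)) - 1*3977910 = -195703/338 - 1*3977910 = -195703/338 - 3977910 = -1344729283/338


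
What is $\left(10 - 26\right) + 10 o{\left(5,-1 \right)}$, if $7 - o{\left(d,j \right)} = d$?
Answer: $4$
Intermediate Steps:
$o{\left(d,j \right)} = 7 - d$
$\left(10 - 26\right) + 10 o{\left(5,-1 \right)} = \left(10 - 26\right) + 10 \left(7 - 5\right) = -16 + 10 \cdot 2 = -16 + 20 = 4$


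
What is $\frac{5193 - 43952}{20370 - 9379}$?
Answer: $- \frac{38759}{10991} \approx -3.5264$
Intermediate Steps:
$\frac{5193 - 43952}{20370 - 9379} = - \frac{38759}{10991}$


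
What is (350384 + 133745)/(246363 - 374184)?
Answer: -484129/127821 ≈ -3.7876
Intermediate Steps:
(350384 + 133745)/(246363 - 374184) = 484129/(-127821) = 484129*(-1/127821) = -484129/127821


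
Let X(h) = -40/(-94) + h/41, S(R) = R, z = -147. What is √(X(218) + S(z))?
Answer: I*√524535181/1927 ≈ 11.885*I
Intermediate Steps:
X(h) = 20/47 + h/41 (X(h) = -40*(-1/94) + h*(1/41) = 20/47 + h/41)
√(X(218) + S(z)) = √((20/47 + (1/41)*218) - 147) = √((20/47 + 218/41) - 147) = √(11066/1927 - 147) = √(-272203/1927) = I*√524535181/1927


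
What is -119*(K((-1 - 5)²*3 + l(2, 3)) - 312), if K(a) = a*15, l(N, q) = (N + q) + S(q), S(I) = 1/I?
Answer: -165172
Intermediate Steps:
l(N, q) = N + q + 1/q (l(N, q) = (N + q) + 1/q = N + q + 1/q)
K(a) = 15*a
-119*(K((-1 - 5)²*3 + l(2, 3)) - 312) = -119*(15*((-1 - 5)²*3 + (2 + 3 + 1/3)) - 312) = -119*(15*((-6)²*3 + (2 + 3 + ⅓)) - 312) = -119*(15*(36*3 + 16/3) - 312) = -119*(15*(108 + 16/3) - 312) = -119*(15*(340/3) - 312) = -119*(1700 - 312) = -119*1388 = -165172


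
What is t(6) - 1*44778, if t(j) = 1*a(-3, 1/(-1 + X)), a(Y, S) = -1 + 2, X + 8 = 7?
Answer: -44777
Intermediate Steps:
X = -1 (X = -8 + 7 = -1)
a(Y, S) = 1
t(j) = 1 (t(j) = 1*1 = 1)
t(6) - 1*44778 = 1 - 1*44778 = 1 - 44778 = -44777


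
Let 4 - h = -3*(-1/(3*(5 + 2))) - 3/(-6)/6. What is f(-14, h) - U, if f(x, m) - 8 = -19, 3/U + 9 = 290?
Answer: -3094/281 ≈ -11.011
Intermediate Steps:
U = 3/281 (U = 3/(-9 + 290) = 3/281 ≈ 0.010676)
h = 317/84 (h = 4 - (-3*(-1/(3*(5 + 2))) - 3/(-6)/6) = 4 - (-3/(7*(-3)) - 3*(-⅙)*(⅙)) = 4 - (-3/(-21) + (½)*(⅙)) = 4 - (-3*(-1/21) + 1/12) = 4 - (⅐ + 1/12) = 4 - 1*19/84 = 4 - 19/84 = 317/84 ≈ 3.7738)
f(x, m) = -11 (f(x, m) = 8 - 19 = -11)
f(-14, h) - U = -11 - 1*3/281 = -11 - 3/281 = -3094/281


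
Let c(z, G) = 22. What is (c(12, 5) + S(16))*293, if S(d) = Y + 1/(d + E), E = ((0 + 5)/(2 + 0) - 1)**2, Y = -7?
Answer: 322007/73 ≈ 4411.1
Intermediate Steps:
E = 9/4 (E = (5/2 - 1)**2 = (3/2)**2 = 9/4 ≈ 2.2500)
S(d) = -7 + 1/(9/4 + d) (S(d) = -7 + 1/(d + 9/4) = -7 + 1/(9/4 + d))
(c(12, 5) + S(16))*293 = (22 + (-59 - 28*16)/(9 + 4*16))*293 = (22 + (-59 - 448)/(9 + 64))*293 = (22 - 507/73)*293 = (1099/73)*293 = 322007/73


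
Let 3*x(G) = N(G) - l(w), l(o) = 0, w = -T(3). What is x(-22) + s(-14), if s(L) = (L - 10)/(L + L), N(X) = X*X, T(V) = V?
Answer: 3406/21 ≈ 162.19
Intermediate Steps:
N(X) = X²
w = -3 (w = -1*3 = -3)
x(G) = G²/3 (x(G) = (G² - 1*0)/3 = (G² + 0)/3 = G²/3)
s(L) = (-10 + L)/(2*L) (s(L) = (-10 + L)/((2*L)) = (-10 + L)*(1/(2*L)) = (-10 + L)/(2*L))
x(-22) + s(-14) = (⅓)*(-22)² + (½)*(-10 - 14)/(-14) = (⅓)*484 + (½)*(-1/14)*(-24) = 484/3 + 6/7 = 3406/21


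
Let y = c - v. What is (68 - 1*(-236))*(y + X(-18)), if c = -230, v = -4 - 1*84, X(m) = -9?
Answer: -45904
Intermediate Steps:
v = -88 (v = -4 - 84 = -88)
y = -142 (y = -230 - 1*(-88) = -230 + 88 = -142)
(68 - 1*(-236))*(y + X(-18)) = (68 - 1*(-236))*(-142 - 9) = (68 + 236)*(-151) = 304*(-151) = -45904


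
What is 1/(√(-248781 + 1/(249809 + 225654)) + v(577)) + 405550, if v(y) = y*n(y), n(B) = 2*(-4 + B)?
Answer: 42155305892486435814373/103946013789493867 - I*√56240692778308726/207892027578987734 ≈ 4.0555e+5 - 1.1407e-9*I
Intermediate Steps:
n(B) = -8 + 2*B
v(y) = y*(-8 + 2*y)
1/(√(-248781 + 1/(249809 + 225654)) + v(577)) + 405550 = 1/(√(-248781 + 1/(249809 + 225654)) + 2*577*(-4 + 577)) + 405550 = 1/(√(-248781 + 1/475463) + 2*577*573) + 405550 = 1/(√(-248781 + 1/475463) + 661242) + 405550 = 1/(√(-118286160602/475463) + 661242) + 405550 = 1/(I*√56240692778308726/475463 + 661242) + 405550 = 1/(661242 + I*√56240692778308726/475463) + 405550 = 405550 + 1/(661242 + I*√56240692778308726/475463)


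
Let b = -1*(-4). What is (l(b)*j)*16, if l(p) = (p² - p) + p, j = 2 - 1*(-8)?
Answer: 2560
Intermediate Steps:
j = 10 (j = 2 + 8 = 10)
b = 4
l(p) = p²
(l(b)*j)*16 = (4²*10)*16 = (16*10)*16 = 160*16 = 2560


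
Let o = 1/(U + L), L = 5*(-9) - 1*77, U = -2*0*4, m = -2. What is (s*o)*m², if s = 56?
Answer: -112/61 ≈ -1.8361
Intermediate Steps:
U = 0 (U = 0*4 = 0)
L = -122 (L = -45 - 77 = -122)
o = -1/122 (o = 1/(0 - 122) = 1/(-122) = -1/122 ≈ -0.0081967)
(s*o)*m² = (56*(-1/122))*(-2)² = -28/61*4 = -112/61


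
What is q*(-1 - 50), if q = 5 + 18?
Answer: -1173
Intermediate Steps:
q = 23
q*(-1 - 50) = 23*(-1 - 50) = 23*(-51) = -1173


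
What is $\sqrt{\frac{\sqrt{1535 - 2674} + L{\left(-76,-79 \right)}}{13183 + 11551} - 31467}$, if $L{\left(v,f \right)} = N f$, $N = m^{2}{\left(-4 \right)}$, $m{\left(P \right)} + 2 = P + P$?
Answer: $\frac{\sqrt{-19250785777652 + 24734 i \sqrt{1139}}}{24734} \approx 3.846 \cdot 10^{-6} + 177.39 i$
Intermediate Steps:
$m{\left(P \right)} = -2 + 2 P$ ($m{\left(P \right)} = -2 + \left(P + P\right) = -2 + 2 P$)
$N = 100$ ($N = \left(-2 + 2 \left(-4\right)\right)^{2} = \left(-2 - 8\right)^{2} = \left(-10\right)^{2} = 100$)
$L{\left(v,f \right)} = 100 f$
$\sqrt{\frac{\sqrt{1535 - 2674} + L{\left(-76,-79 \right)}}{13183 + 11551} - 31467} = \sqrt{\frac{\sqrt{1535 - 2674} + 100 \left(-79\right)}{13183 + 11551} - 31467} = \sqrt{\frac{\sqrt{-1139} - 7900}{24734} - 31467} = \sqrt{\left(i \sqrt{1139} - 7900\right) \frac{1}{24734} - 31467} = \sqrt{\left(-7900 + i \sqrt{1139}\right) \frac{1}{24734} - 31467} = \sqrt{\left(- \frac{3950}{12367} + \frac{i \sqrt{1139}}{24734}\right) - 31467} = \sqrt{- \frac{389156339}{12367} + \frac{i \sqrt{1139}}{24734}}$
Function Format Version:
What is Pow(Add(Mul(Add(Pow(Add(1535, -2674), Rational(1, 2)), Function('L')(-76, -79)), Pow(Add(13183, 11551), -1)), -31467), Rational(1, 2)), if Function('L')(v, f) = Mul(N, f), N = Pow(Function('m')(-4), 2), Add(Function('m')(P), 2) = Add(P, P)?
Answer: Mul(Rational(1, 24734), Pow(Add(-19250785777652, Mul(24734, I, Pow(1139, Rational(1, 2)))), Rational(1, 2))) ≈ Add(3.8460e-6, Mul(177.39, I))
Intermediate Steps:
Function('m')(P) = Add(-2, Mul(2, P)) (Function('m')(P) = Add(-2, Add(P, P)) = Add(-2, Mul(2, P)))
N = 100 (N = Pow(Add(-2, Mul(2, -4)), 2) = Pow(Add(-2, -8), 2) = Pow(-10, 2) = 100)
Function('L')(v, f) = Mul(100, f)
Pow(Add(Mul(Add(Pow(Add(1535, -2674), Rational(1, 2)), Function('L')(-76, -79)), Pow(Add(13183, 11551), -1)), -31467), Rational(1, 2)) = Pow(Add(Mul(Add(Pow(Add(1535, -2674), Rational(1, 2)), Mul(100, -79)), Pow(Add(13183, 11551), -1)), -31467), Rational(1, 2)) = Pow(Add(Mul(Add(Pow(-1139, Rational(1, 2)), -7900), Pow(24734, -1)), -31467), Rational(1, 2)) = Pow(Add(Mul(Add(Mul(I, Pow(1139, Rational(1, 2))), -7900), Rational(1, 24734)), -31467), Rational(1, 2)) = Pow(Add(Mul(Add(-7900, Mul(I, Pow(1139, Rational(1, 2)))), Rational(1, 24734)), -31467), Rational(1, 2)) = Pow(Add(Add(Rational(-3950, 12367), Mul(Rational(1, 24734), I, Pow(1139, Rational(1, 2)))), -31467), Rational(1, 2)) = Pow(Add(Rational(-389156339, 12367), Mul(Rational(1, 24734), I, Pow(1139, Rational(1, 2)))), Rational(1, 2))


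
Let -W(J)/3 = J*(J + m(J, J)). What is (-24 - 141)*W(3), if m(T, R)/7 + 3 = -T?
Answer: -57915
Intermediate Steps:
m(T, R) = -21 - 7*T (m(T, R) = -21 + 7*(-T) = -21 - 7*T)
W(J) = -3*J*(-21 - 6*J) (W(J) = -3*J*(J + (-21 - 7*J)) = -3*J*(-21 - 6*J))
(-24 - 141)*W(3) = (-24 - 141)*(9*3*(7 + 2*3)) = -1485*3*(7 + 6) = -1485*3*13 = -165*351 = -57915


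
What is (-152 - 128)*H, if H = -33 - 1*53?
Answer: 24080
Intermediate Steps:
H = -86 (H = -33 - 53 = -86)
(-152 - 128)*H = (-152 - 128)*(-86) = -280*(-86) = 24080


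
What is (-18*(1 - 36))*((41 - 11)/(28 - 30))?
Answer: -9450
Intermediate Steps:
(-18*(1 - 36))*((41 - 11)/(28 - 30)) = (-18*(-35))*(30/(-2)) = 630*(30*(-1/2)) = 630*(-15) = -9450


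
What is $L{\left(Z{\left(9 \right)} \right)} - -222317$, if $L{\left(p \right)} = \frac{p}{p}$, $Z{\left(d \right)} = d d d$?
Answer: $222318$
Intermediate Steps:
$Z{\left(d \right)} = d^{3}$ ($Z{\left(d \right)} = d^{2} d = d^{3}$)
$L{\left(p \right)} = 1$
$L{\left(Z{\left(9 \right)} \right)} - -222317 = 1 - -222317 = 1 + 222317 = 222318$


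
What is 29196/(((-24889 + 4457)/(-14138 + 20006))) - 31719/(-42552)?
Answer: -151863564751/18112968 ≈ -8384.3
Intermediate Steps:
29196/(((-24889 + 4457)/(-14138 + 20006))) - 31719/(-42552) = 29196/((-20432/5868)) - 31719*(-1/42552) = 29196/((-20432*1/5868)) + 10573/14184 = 29196/(-5108/1467) + 10573/14184 = 29196*(-1467/5108) + 10573/14184 = -10707633/1277 + 10573/14184 = -151863564751/18112968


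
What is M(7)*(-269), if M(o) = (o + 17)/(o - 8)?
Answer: 6456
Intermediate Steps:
M(o) = (17 + o)/(-8 + o)
M(7)*(-269) = ((17 + 7)/(-8 + 7))*(-269) = (24/(-1))*(-269) = -1*24*(-269) = -24*(-269) = 6456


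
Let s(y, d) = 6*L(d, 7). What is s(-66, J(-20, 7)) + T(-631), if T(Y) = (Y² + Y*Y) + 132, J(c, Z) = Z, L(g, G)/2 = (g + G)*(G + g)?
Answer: 798806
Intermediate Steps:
L(g, G) = 2*(G + g)² (L(g, G) = 2*((g + G)*(G + g)) = 2*((G + g)*(G + g)) = 2*(G + g)²)
s(y, d) = 12*(7 + d)² (s(y, d) = 6*(2*(7 + d)²) = 12*(7 + d)²)
T(Y) = 132 + 2*Y² (T(Y) = (Y² + Y²) + 132 = 2*Y² + 132 = 132 + 2*Y²)
s(-66, J(-20, 7)) + T(-631) = 12*(7 + 7)² + (132 + 2*(-631)²) = 12*14² + (132 + 2*398161) = 12*196 + (132 + 796322) = 2352 + 796454 = 798806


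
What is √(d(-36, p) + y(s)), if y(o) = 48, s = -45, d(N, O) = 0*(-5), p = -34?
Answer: 4*√3 ≈ 6.9282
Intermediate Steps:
d(N, O) = 0
√(d(-36, p) + y(s)) = √(0 + 48) = √48 = 4*√3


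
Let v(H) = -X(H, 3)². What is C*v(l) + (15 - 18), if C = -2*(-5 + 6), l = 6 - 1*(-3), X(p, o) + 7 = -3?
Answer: 197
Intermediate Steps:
X(p, o) = -10 (X(p, o) = -7 - 3 = -10)
l = 9 (l = 6 + 3 = 9)
C = -2 (C = -2*1 = -2)
v(H) = -100 (v(H) = -1*(-10)² = -1*100 = -100)
C*v(l) + (15 - 18) = -2*(-100) + (15 - 18) = 200 - 3 = 197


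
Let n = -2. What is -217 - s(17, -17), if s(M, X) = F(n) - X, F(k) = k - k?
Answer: -234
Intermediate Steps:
F(k) = 0
s(M, X) = -X (s(M, X) = 0 - X = -X)
-217 - s(17, -17) = -217 - (-1)*(-17) = -217 - 1*17 = -217 - 17 = -234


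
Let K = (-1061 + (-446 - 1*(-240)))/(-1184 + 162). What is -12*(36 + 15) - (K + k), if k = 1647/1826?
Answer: -40931930/66649 ≈ -614.14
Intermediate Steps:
K = 181/146 (K = (-1061 + (-446 + 240))/(-1022) = (-1061 - 206)*(-1/1022) = -1267*(-1/1022) = 181/146 ≈ 1.2397)
k = 1647/1826 (k = 1647*(1/1826) = 1647/1826 ≈ 0.90197)
-12*(36 + 15) - (K + k) = -12*(36 + 15) - (181/146 + 1647/1826) = -12*51 - 1*142742/66649 = -612 - 142742/66649 = -40931930/66649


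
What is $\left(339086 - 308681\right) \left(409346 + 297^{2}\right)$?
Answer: $15128159775$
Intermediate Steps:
$\left(339086 - 308681\right) \left(409346 + 297^{2}\right) = 30405 \left(409346 + 88209\right) = 30405 \cdot 497555 = 15128159775$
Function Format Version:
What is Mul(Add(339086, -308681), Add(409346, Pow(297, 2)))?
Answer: 15128159775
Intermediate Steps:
Mul(Add(339086, -308681), Add(409346, Pow(297, 2))) = Mul(30405, Add(409346, 88209)) = Mul(30405, 497555) = 15128159775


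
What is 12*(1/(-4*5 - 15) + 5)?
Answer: 2088/35 ≈ 59.657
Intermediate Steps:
12*(1/(-4*5 - 15) + 5) = 12*(1/(-20 - 15) + 5) = 12*(1/(-35) + 5) = 12*(-1/35 + 5) = 12*(174/35) = 2088/35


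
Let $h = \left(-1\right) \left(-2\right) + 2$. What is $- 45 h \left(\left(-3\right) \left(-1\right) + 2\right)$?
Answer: $-900$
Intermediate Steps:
$h = 4$ ($h = 2 + 2 = 4$)
$- 45 h \left(\left(-3\right) \left(-1\right) + 2\right) = \left(-45\right) 4 \left(\left(-3\right) \left(-1\right) + 2\right) = - 180 \left(3 + 2\right) = \left(-180\right) 5 = -900$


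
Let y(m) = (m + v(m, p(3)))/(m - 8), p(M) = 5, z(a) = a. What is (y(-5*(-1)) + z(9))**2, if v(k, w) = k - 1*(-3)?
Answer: 196/9 ≈ 21.778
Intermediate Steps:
v(k, w) = 3 + k (v(k, w) = k + 3 = 3 + k)
y(m) = (3 + 2*m)/(-8 + m) (y(m) = (m + (3 + m))/(m - 8) = (3 + 2*m)/(-8 + m))
(y(-5*(-1)) + z(9))**2 = ((3 + 2*(-5*(-1)))/(-8 - 5*(-1)) + 9)**2 = ((3 + 2*5)/(-8 + 5) + 9)**2 = ((3 + 10)/(-3) + 9)**2 = (-1/3*13 + 9)**2 = (-13/3 + 9)**2 = (14/3)**2 = 196/9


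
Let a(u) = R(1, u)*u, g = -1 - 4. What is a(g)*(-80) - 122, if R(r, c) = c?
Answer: -2122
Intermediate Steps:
g = -5
a(u) = u² (a(u) = u*u = u²)
a(g)*(-80) - 122 = (-5)²*(-80) - 122 = 25*(-80) - 122 = -2000 - 122 = -2122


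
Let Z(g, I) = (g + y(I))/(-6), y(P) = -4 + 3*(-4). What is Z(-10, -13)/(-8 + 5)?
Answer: -13/9 ≈ -1.4444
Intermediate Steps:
y(P) = -16 (y(P) = -4 - 12 = -16)
Z(g, I) = 8/3 - g/6 (Z(g, I) = (g - 16)/(-6) = (-16 + g)*(-⅙) = 8/3 - g/6)
Z(-10, -13)/(-8 + 5) = (8/3 - ⅙*(-10))/(-8 + 5) = (8/3 + 5/3)/(-3) = -⅓*13/3 = -13/9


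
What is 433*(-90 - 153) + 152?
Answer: -105067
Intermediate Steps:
433*(-90 - 153) + 152 = 433*(-243) + 152 = -105219 + 152 = -105067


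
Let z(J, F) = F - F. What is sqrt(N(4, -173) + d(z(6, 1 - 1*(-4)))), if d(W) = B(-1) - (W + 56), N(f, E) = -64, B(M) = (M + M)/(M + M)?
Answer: I*sqrt(119) ≈ 10.909*I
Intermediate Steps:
B(M) = 1 (B(M) = (2*M)/((2*M)) = (2*M)*(1/(2*M)) = 1)
z(J, F) = 0
d(W) = -55 - W (d(W) = 1 - (W + 56) = 1 - (56 + W) = 1 + (-56 - W) = -55 - W)
sqrt(N(4, -173) + d(z(6, 1 - 1*(-4)))) = sqrt(-64 + (-55 - 1*0)) = sqrt(-64 + (-55 + 0)) = sqrt(-64 - 55) = sqrt(-119) = I*sqrt(119)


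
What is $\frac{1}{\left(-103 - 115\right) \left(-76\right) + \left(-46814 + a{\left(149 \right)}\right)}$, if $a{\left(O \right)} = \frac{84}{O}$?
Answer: $- \frac{149}{4506570} \approx -3.3063 \cdot 10^{-5}$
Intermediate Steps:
$\frac{1}{\left(-103 - 115\right) \left(-76\right) + \left(-46814 + a{\left(149 \right)}\right)} = \frac{1}{\left(-103 - 115\right) \left(-76\right) - \left(46814 - \frac{84}{149}\right)} = \frac{1}{\left(-218\right) \left(-76\right) + \left(-46814 + 84 \cdot \frac{1}{149}\right)} = \frac{1}{16568 + \left(-46814 + \frac{84}{149}\right)} = \frac{1}{16568 - \frac{6975202}{149}} = \frac{1}{- \frac{4506570}{149}} = - \frac{149}{4506570}$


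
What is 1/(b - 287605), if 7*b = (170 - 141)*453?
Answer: -7/2000098 ≈ -3.4998e-6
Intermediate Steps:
b = 13137/7 (b = ((170 - 141)*453)/7 = (29*453)/7 = (⅐)*13137 = 13137/7 ≈ 1876.7)
1/(b - 287605) = 1/(13137/7 - 287605) = 1/(-2000098/7) = -7/2000098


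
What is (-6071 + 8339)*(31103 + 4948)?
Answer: 81763668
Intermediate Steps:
(-6071 + 8339)*(31103 + 4948) = 2268*36051 = 81763668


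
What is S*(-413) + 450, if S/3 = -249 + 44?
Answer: 254445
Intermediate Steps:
S = -615 (S = 3*(-249 + 44) = 3*(-205) = -615)
S*(-413) + 450 = -615*(-413) + 450 = 253995 + 450 = 254445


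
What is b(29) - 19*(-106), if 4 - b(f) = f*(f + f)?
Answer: 336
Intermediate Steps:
b(f) = 4 - 2*f**2 (b(f) = 4 - f*(f + f) = 4 - f*2*f = 4 - 2*f**2)
b(29) - 19*(-106) = (4 - 2*29**2) - 19*(-106) = (4 - 2*841) - 1*(-2014) = (4 - 1682) + 2014 = -1678 + 2014 = 336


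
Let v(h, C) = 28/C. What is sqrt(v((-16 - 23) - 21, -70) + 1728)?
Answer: sqrt(43190)/5 ≈ 41.564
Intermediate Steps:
sqrt(v((-16 - 23) - 21, -70) + 1728) = sqrt(28/(-70) + 1728) = sqrt(28*(-1/70) + 1728) = sqrt(-2/5 + 1728) = sqrt(8638/5) = sqrt(43190)/5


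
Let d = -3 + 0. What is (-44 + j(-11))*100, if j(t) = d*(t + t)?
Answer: 2200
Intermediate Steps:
d = -3
j(t) = -6*t (j(t) = -3*(t + t) = -6*t)
(-44 + j(-11))*100 = (-44 - 6*(-11))*100 = (-44 + 66)*100 = 22*100 = 2200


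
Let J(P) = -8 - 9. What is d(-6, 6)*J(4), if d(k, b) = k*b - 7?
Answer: 731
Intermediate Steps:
J(P) = -17
d(k, b) = -7 + b*k (d(k, b) = b*k - 7 = -7 + b*k)
d(-6, 6)*J(4) = (-7 + 6*(-6))*(-17) = (-7 - 36)*(-17) = -43*(-17) = 731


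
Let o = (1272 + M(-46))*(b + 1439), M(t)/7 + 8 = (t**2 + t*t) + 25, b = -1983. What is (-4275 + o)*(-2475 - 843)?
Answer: 55996011330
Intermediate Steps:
M(t) = 119 + 14*t**2 (M(t) = -56 + 7*((t**2 + t*t) + 25) = -56 + 7*((t**2 + t**2) + 25) = -56 + 7*(2*t**2 + 25) = -56 + 7*(25 + 2*t**2) = -56 + (175 + 14*t**2) = 119 + 14*t**2)
o = -16872160 (o = (1272 + (119 + 14*(-46)**2))*(-1983 + 1439) = (1272 + (119 + 14*2116))*(-544) = (1272 + (119 + 29624))*(-544) = (1272 + 29743)*(-544) = 31015*(-544) = -16872160)
(-4275 + o)*(-2475 - 843) = (-4275 - 16872160)*(-2475 - 843) = -16876435*(-3318) = 55996011330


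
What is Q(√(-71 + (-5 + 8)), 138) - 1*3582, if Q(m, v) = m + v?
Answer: -3444 + 2*I*√17 ≈ -3444.0 + 8.2462*I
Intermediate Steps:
Q(√(-71 + (-5 + 8)), 138) - 1*3582 = (√(-71 + (-5 + 8)) + 138) - 1*3582 = (√(-71 + 3) + 138) - 3582 = (√(-68) + 138) - 3582 = (2*I*√17 + 138) - 3582 = (138 + 2*I*√17) - 3582 = -3444 + 2*I*√17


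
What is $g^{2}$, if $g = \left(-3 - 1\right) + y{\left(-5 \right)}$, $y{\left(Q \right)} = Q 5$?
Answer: $841$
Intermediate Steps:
$y{\left(Q \right)} = 5 Q$
$g = -29$ ($g = \left(-3 - 1\right) + 5 \left(-5\right) = -4 - 25 = -29$)
$g^{2} = \left(-29\right)^{2} = 841$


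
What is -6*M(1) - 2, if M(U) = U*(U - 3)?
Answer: 10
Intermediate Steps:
M(U) = U*(-3 + U)
-6*M(1) - 2 = -6*(-3 + 1) - 2 = -6*(-2) - 2 = 12 - 2 = 10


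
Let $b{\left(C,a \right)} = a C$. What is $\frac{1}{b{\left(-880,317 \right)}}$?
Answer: $- \frac{1}{278960} \approx -3.5847 \cdot 10^{-6}$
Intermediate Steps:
$b{\left(C,a \right)} = C a$
$\frac{1}{b{\left(-880,317 \right)}} = \frac{1}{\left(-880\right) 317} = \frac{1}{-278960} = - \frac{1}{278960}$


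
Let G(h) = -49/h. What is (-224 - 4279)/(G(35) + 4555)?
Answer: -22515/22768 ≈ -0.98889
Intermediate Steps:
(-224 - 4279)/(G(35) + 4555) = (-224 - 4279)/(-49/35 + 4555) = -4503/(-49*1/35 + 4555) = -4503/(-7/5 + 4555) = -4503/22768/5 = -4503*5/22768 = -22515/22768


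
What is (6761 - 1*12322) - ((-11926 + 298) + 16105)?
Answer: -10038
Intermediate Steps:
(6761 - 1*12322) - ((-11926 + 298) + 16105) = (6761 - 12322) - (-11628 + 16105) = -5561 - 1*4477 = -5561 - 4477 = -10038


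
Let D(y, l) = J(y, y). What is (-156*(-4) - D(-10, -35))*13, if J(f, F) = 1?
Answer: 8099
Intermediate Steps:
D(y, l) = 1
(-156*(-4) - D(-10, -35))*13 = (-156*(-4) - 1*1)*13 = (624 - 1)*13 = 623*13 = 8099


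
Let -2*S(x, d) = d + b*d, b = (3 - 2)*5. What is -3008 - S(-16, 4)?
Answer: -2996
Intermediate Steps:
b = 5 (b = 1*5 = 5)
S(x, d) = -3*d (S(x, d) = -(d + 5*d)/2 = -3*d)
-3008 - S(-16, 4) = -3008 - (-3)*4 = -3008 - 1*(-12) = -3008 + 12 = -2996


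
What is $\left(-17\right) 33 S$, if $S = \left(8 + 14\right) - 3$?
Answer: $-10659$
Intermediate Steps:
$S = 19$ ($S = 22 - 3 = 19$)
$\left(-17\right) 33 S = \left(-17\right) 33 \cdot 19 = \left(-561\right) 19 = -10659$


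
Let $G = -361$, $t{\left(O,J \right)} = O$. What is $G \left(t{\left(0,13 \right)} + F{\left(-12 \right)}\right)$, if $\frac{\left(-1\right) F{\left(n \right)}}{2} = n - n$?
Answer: $0$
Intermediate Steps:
$F{\left(n \right)} = 0$ ($F{\left(n \right)} = - 2 \left(n - n\right) = \left(-2\right) 0 = 0$)
$G \left(t{\left(0,13 \right)} + F{\left(-12 \right)}\right) = - 361 \left(0 + 0\right) = \left(-361\right) 0 = 0$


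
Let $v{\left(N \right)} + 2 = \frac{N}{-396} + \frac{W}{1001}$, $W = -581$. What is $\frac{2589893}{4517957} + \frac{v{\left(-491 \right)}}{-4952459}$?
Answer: $\frac{66030023819595533}{115186483558641924} \approx 0.57324$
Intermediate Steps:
$v{\left(N \right)} = - \frac{369}{143} - \frac{N}{396}$ ($v{\left(N \right)} = -2 + \left(\frac{N}{-396} - \frac{581}{1001}\right) = -2 + \left(N \left(- \frac{1}{396}\right) - \frac{83}{143}\right) = -2 - \left(\frac{83}{143} + \frac{N}{396}\right) = - \frac{369}{143} - \frac{N}{396}$)
$\frac{2589893}{4517957} + \frac{v{\left(-491 \right)}}{-4952459} = \frac{2589893}{4517957} + \frac{- \frac{369}{143} - - \frac{491}{396}}{-4952459} = 2589893 \cdot \frac{1}{4517957} + \left(- \frac{369}{143} + \frac{491}{396}\right) \left(- \frac{1}{4952459}\right) = \frac{2589893}{4517957} - - \frac{6901}{25495258932} = \frac{2589893}{4517957} + \frac{6901}{25495258932} = \frac{66030023819595533}{115186483558641924}$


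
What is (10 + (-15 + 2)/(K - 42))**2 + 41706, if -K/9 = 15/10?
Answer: 515150122/12321 ≈ 41811.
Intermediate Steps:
K = -27/2 (K = -135/10 = -9*3/2 = -27/2 ≈ -13.500)
(10 + (-15 + 2)/(K - 42))**2 + 41706 = (10 + (-15 + 2)/(-27/2 - 42))**2 + 41706 = (10 - 13/(-111/2))**2 + 41706 = (10 - 13*(-2/111))**2 + 41706 = (10 + 26/111)**2 + 41706 = (1136/111)**2 + 41706 = 1290496/12321 + 41706 = 515150122/12321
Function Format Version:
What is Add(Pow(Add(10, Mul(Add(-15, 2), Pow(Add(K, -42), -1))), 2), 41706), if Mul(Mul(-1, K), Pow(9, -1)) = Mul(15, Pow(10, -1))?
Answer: Rational(515150122, 12321) ≈ 41811.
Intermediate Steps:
K = Rational(-27, 2) (K = Mul(-9, Mul(15, Pow(10, -1))) = Mul(-9, Mul(15, Rational(1, 10))) = Mul(-9, Rational(3, 2)) = Rational(-27, 2) ≈ -13.500)
Add(Pow(Add(10, Mul(Add(-15, 2), Pow(Add(K, -42), -1))), 2), 41706) = Add(Pow(Add(10, Mul(Add(-15, 2), Pow(Add(Rational(-27, 2), -42), -1))), 2), 41706) = Add(Pow(Add(10, Mul(-13, Pow(Rational(-111, 2), -1))), 2), 41706) = Add(Pow(Add(10, Mul(-13, Rational(-2, 111))), 2), 41706) = Add(Pow(Add(10, Rational(26, 111)), 2), 41706) = Add(Pow(Rational(1136, 111), 2), 41706) = Add(Rational(1290496, 12321), 41706) = Rational(515150122, 12321)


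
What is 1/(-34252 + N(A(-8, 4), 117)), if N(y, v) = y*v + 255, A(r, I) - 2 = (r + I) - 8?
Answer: -1/35167 ≈ -2.8436e-5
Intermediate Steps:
A(r, I) = -6 + I + r (A(r, I) = 2 + ((r + I) - 8) = 2 + ((I + r) - 8) = 2 + (-8 + I + r) = -6 + I + r)
N(y, v) = 255 + v*y (N(y, v) = v*y + 255 = 255 + v*y)
1/(-34252 + N(A(-8, 4), 117)) = 1/(-34252 + (255 + 117*(-6 + 4 - 8))) = 1/(-34252 + (255 + 117*(-10))) = 1/(-34252 + (255 - 1170)) = 1/(-34252 - 915) = 1/(-35167) = -1/35167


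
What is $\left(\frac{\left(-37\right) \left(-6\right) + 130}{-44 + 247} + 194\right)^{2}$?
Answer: $\frac{1578790756}{41209} \approx 38312.0$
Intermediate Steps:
$\left(\frac{\left(-37\right) \left(-6\right) + 130}{-44 + 247} + 194\right)^{2} = \left(\frac{222 + 130}{203} + 194\right)^{2} = \left(352 \cdot \frac{1}{203} + 194\right)^{2} = \left(\frac{352}{203} + 194\right)^{2} = \left(\frac{39734}{203}\right)^{2} = \frac{1578790756}{41209}$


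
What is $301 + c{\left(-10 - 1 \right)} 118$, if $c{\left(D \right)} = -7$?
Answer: $-525$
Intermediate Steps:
$301 + c{\left(-10 - 1 \right)} 118 = 301 - 826 = -525$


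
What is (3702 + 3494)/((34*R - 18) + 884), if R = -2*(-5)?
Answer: 3598/603 ≈ 5.9668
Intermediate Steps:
R = 10
(3702 + 3494)/((34*R - 18) + 884) = (3702 + 3494)/((34*10 - 18) + 884) = 7196/((340 - 18) + 884) = 7196/(322 + 884) = 7196/1206 = 7196*(1/1206) = 3598/603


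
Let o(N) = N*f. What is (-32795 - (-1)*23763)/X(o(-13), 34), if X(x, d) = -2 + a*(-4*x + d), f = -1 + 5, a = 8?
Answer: -4516/967 ≈ -4.6701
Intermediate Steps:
f = 4
o(N) = 4*N (o(N) = N*4 = 4*N)
X(x, d) = -2 - 32*x + 8*d (X(x, d) = -2 + 8*(-4*x + d) = -2 + 8*(d - 4*x) = -2 + (-32*x + 8*d) = -2 - 32*x + 8*d)
(-32795 - (-1)*23763)/X(o(-13), 34) = (-32795 - (-1)*23763)/(-2 - 128*(-13) + 8*34) = (-32795 - 1*(-23763))/(-2 - 32*(-52) + 272) = (-32795 + 23763)/(-2 + 1664 + 272) = -9032/1934 = -9032*1/1934 = -4516/967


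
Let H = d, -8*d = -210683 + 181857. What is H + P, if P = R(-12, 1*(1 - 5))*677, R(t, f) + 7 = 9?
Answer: 19829/4 ≈ 4957.3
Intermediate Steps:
R(t, f) = 2 (R(t, f) = -7 + 9 = 2)
d = 14413/4 (d = -(-210683 + 181857)/8 = -⅛*(-28826) = 14413/4 ≈ 3603.3)
H = 14413/4 ≈ 3603.3
P = 1354 (P = 2*677 = 1354)
H + P = 14413/4 + 1354 = 19829/4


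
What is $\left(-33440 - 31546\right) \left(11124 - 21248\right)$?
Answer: $657918264$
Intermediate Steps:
$\left(-33440 - 31546\right) \left(11124 - 21248\right) = \left(-64986\right) \left(-10124\right) = 657918264$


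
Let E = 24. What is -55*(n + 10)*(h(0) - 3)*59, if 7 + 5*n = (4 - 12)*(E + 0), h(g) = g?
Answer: -290103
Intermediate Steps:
n = -199/5 (n = -7/5 + ((4 - 12)*(24 + 0))/5 = -7/5 + (-8*24)/5 = -7/5 + (⅕)*(-192) = -7/5 - 192/5 = -199/5 ≈ -39.800)
-55*(n + 10)*(h(0) - 3)*59 = -55*(-199/5 + 10)*(0 - 3)*59 = -(-1639)*(-3)*59 = -55*447/5*59 = -4917*59 = -290103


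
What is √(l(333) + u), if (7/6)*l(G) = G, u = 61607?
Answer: √3032729/7 ≈ 248.78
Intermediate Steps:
l(G) = 6*G/7
√(l(333) + u) = √((6/7)*333 + 61607) = √(1998/7 + 61607) = √(433247/7) = √3032729/7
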